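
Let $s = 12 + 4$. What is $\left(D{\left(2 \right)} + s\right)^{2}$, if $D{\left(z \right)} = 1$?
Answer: $289$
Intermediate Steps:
$s = 16$
$\left(D{\left(2 \right)} + s\right)^{2} = \left(1 + 16\right)^{2} = 17^{2} = 289$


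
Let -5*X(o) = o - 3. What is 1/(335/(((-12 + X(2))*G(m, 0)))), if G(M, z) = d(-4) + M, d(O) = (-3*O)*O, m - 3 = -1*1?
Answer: 2714/1675 ≈ 1.6203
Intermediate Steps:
m = 2 (m = 3 - 1*1 = 3 - 1 = 2)
d(O) = -3*O**2
X(o) = 3/5 - o/5 (X(o) = -(o - 3)/5 = -(-3 + o)/5 = 3/5 - o/5)
G(M, z) = -48 + M (G(M, z) = -3*(-4)**2 + M = -3*16 + M = -48 + M)
1/(335/(((-12 + X(2))*G(m, 0)))) = 1/(335/(((-12 + (3/5 - 1/5*2))*(-48 + 2)))) = 1/(335/(((-12 + (3/5 - 2/5))*(-46)))) = 1/(335/(((-12 + 1/5)*(-46)))) = 1/(335/((-59/5*(-46)))) = 1/(335/(2714/5)) = 1/(335*(5/2714)) = 1/(1675/2714) = 2714/1675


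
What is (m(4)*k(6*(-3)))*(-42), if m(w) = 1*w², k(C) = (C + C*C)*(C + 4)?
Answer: 2878848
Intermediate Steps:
k(C) = (4 + C)*(C + C²) (k(C) = (C + C²)*(4 + C) = (4 + C)*(C + C²))
m(w) = w²
(m(4)*k(6*(-3)))*(-42) = (4²*((6*(-3))*(4 + (6*(-3))² + 5*(6*(-3)))))*(-42) = (16*(-18*(4 + (-18)² + 5*(-18))))*(-42) = (16*(-18*(4 + 324 - 90)))*(-42) = (16*(-18*238))*(-42) = (16*(-4284))*(-42) = -68544*(-42) = 2878848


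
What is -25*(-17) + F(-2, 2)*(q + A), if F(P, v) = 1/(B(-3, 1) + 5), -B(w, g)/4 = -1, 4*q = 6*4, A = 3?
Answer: 426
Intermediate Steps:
q = 6 (q = (6*4)/4 = (¼)*24 = 6)
B(w, g) = 4 (B(w, g) = -4*(-1) = 4)
F(P, v) = ⅑ (F(P, v) = 1/(4 + 5) = 1/9 = ⅑)
-25*(-17) + F(-2, 2)*(q + A) = -25*(-17) + (6 + 3)/9 = 425 + (⅑)*9 = 425 + 1 = 426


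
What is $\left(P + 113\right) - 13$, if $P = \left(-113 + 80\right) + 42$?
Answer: $109$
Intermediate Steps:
$P = 9$ ($P = -33 + 42 = 9$)
$\left(P + 113\right) - 13 = \left(9 + 113\right) - 13 = 122 - 13 = 109$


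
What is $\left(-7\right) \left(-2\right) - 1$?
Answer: $13$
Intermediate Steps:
$\left(-7\right) \left(-2\right) - 1 = 14 - 1 = 13$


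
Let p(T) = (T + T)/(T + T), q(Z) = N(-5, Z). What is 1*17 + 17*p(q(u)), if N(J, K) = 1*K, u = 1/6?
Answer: 34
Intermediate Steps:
u = ⅙ ≈ 0.16667
N(J, K) = K
q(Z) = Z
p(T) = 1 (p(T) = (2*T)/((2*T)) = (2*T)*(1/(2*T)) = 1)
1*17 + 17*p(q(u)) = 1*17 + 17*1 = 17 + 17 = 34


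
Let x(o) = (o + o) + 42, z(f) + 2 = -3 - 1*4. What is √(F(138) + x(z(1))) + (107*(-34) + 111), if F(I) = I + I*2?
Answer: -3527 + √438 ≈ -3506.1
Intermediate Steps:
z(f) = -9 (z(f) = -2 + (-3 - 1*4) = -2 + (-3 - 4) = -2 - 7 = -9)
x(o) = 42 + 2*o (x(o) = 2*o + 42 = 42 + 2*o)
F(I) = 3*I (F(I) = I + 2*I = 3*I)
√(F(138) + x(z(1))) + (107*(-34) + 111) = √(3*138 + (42 + 2*(-9))) + (107*(-34) + 111) = √(414 + (42 - 18)) + (-3638 + 111) = √(414 + 24) - 3527 = √438 - 3527 = -3527 + √438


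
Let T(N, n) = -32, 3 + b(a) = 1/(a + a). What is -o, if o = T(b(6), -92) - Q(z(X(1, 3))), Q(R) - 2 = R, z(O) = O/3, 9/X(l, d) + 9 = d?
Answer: 67/2 ≈ 33.500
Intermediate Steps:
b(a) = -3 + 1/(2*a) (b(a) = -3 + 1/(a + a) = -3 + 1/(2*a))
X(l, d) = 9/(-9 + d)
z(O) = O/3 (z(O) = O*(1/3) = O/3)
Q(R) = 2 + R
o = -67/2 (o = -32 - (2 + (9/(-9 + 3))/3) = -32 - (2 + (9/(-6))/3) = -32 - (2 + (9*(-1/6))/3) = -32 - (2 + (1/3)*(-3/2)) = -32 - (2 - 1/2) = -32 - 1*3/2 = -32 - 3/2 = -67/2 ≈ -33.500)
-o = -1*(-67/2) = 67/2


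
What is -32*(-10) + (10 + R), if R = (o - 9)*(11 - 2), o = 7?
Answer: 312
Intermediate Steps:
R = -18 (R = (7 - 9)*(11 - 2) = -2*9 = -18)
-32*(-10) + (10 + R) = -32*(-10) + (10 - 18) = 320 - 8 = 312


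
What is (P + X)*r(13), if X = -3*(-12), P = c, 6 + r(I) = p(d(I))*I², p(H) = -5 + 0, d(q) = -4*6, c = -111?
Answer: 63825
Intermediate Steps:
d(q) = -24
p(H) = -5
r(I) = -6 - 5*I²
P = -111
X = 36
(P + X)*r(13) = (-111 + 36)*(-6 - 5*13²) = -75*(-6 - 5*169) = -75*(-6 - 845) = -75*(-851) = 63825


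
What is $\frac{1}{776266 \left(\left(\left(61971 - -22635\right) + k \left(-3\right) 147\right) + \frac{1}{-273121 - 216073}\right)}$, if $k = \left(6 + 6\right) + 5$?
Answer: $\frac{244597}{14640865863859285} \approx 1.6706 \cdot 10^{-11}$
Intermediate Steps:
$k = 17$ ($k = 12 + 5 = 17$)
$\frac{1}{776266 \left(\left(\left(61971 - -22635\right) + k \left(-3\right) 147\right) + \frac{1}{-273121 - 216073}\right)} = \frac{1}{776266 \left(\left(\left(61971 - -22635\right) + 17 \left(-3\right) 147\right) + \frac{1}{-273121 - 216073}\right)} = \frac{1}{776266 \left(\left(\left(61971 + 22635\right) - 7497\right) + \frac{1}{-489194}\right)} = \frac{1}{776266 \left(\left(84606 - 7497\right) - \frac{1}{489194}\right)} = \frac{1}{776266 \left(77109 - \frac{1}{489194}\right)} = \frac{1}{776266 \cdot \frac{37721260145}{489194}} = \frac{1}{776266} \cdot \frac{489194}{37721260145} = \frac{244597}{14640865863859285}$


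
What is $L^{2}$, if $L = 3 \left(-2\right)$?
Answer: $36$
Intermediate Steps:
$L = -6$
$L^{2} = \left(-6\right)^{2} = 36$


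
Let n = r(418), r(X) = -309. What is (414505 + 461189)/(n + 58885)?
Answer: 437847/29288 ≈ 14.950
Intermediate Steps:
n = -309
(414505 + 461189)/(n + 58885) = (414505 + 461189)/(-309 + 58885) = 875694/58576 = 875694*(1/58576) = 437847/29288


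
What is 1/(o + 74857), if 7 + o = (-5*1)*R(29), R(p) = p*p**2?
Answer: -1/47095 ≈ -2.1234e-5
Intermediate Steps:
R(p) = p**3
o = -121952 (o = -7 - 5*1*29**3 = -7 - 5*24389 = -7 - 121945 = -121952)
1/(o + 74857) = 1/(-121952 + 74857) = 1/(-47095) = -1/47095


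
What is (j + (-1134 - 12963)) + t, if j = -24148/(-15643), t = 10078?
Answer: -62845069/15643 ≈ -4017.5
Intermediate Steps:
j = 24148/15643 (j = -24148*(-1/15643) = 24148/15643 ≈ 1.5437)
(j + (-1134 - 12963)) + t = (24148/15643 + (-1134 - 12963)) + 10078 = (24148/15643 - 14097) + 10078 = -220495223/15643 + 10078 = -62845069/15643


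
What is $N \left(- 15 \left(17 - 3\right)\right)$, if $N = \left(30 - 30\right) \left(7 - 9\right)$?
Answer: $0$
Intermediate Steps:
$N = 0$ ($N = 0 \left(-2\right) = 0$)
$N \left(- 15 \left(17 - 3\right)\right) = 0 \left(- 15 \left(17 - 3\right)\right) = 0 \left(\left(-15\right) 14\right) = 0 \left(-210\right) = 0$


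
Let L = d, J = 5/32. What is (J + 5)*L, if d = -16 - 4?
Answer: -825/8 ≈ -103.13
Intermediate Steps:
J = 5/32 (J = 5*(1/32) = 5/32 ≈ 0.15625)
d = -20
L = -20
(J + 5)*L = (5/32 + 5)*(-20) = (165/32)*(-20) = -825/8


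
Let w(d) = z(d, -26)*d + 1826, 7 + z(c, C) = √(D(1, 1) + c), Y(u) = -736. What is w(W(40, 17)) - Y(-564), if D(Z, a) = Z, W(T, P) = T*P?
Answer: -2198 + 680*√681 ≈ 15547.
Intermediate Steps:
W(T, P) = P*T
z(c, C) = -7 + √(1 + c)
w(d) = 1826 + d*(-7 + √(1 + d)) (w(d) = (-7 + √(1 + d))*d + 1826 = d*(-7 + √(1 + d)) + 1826 = 1826 + d*(-7 + √(1 + d)))
w(W(40, 17)) - Y(-564) = (1826 + (17*40)*(-7 + √(1 + 17*40))) - 1*(-736) = (1826 + 680*(-7 + √(1 + 680))) + 736 = (1826 + 680*(-7 + √681)) + 736 = (1826 + (-4760 + 680*√681)) + 736 = (-2934 + 680*√681) + 736 = -2198 + 680*√681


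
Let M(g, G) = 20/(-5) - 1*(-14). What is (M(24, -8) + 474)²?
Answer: 234256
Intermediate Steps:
M(g, G) = 10 (M(g, G) = 20*(-⅕) + 14 = -4 + 14 = 10)
(M(24, -8) + 474)² = (10 + 474)² = 484² = 234256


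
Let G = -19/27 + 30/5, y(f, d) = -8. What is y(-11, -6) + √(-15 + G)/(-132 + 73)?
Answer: -8 - I*√786/531 ≈ -8.0 - 0.052798*I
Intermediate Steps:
G = 143/27 (G = -19*1/27 + 30*(⅕) = -19/27 + 6 = 143/27 ≈ 5.2963)
y(-11, -6) + √(-15 + G)/(-132 + 73) = -8 + √(-15 + 143/27)/(-132 + 73) = -8 + √(-262/27)/(-59) = -8 - I*√786/531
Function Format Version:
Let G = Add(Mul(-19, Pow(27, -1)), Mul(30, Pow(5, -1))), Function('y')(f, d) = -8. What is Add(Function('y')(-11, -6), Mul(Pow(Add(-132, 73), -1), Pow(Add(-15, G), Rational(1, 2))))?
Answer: Add(-8, Mul(Rational(-1, 531), I, Pow(786, Rational(1, 2)))) ≈ Add(-8.0000, Mul(-0.052798, I))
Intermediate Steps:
G = Rational(143, 27) (G = Add(Mul(-19, Rational(1, 27)), Mul(30, Rational(1, 5))) = Add(Rational(-19, 27), 6) = Rational(143, 27) ≈ 5.2963)
Add(Function('y')(-11, -6), Mul(Pow(Add(-132, 73), -1), Pow(Add(-15, G), Rational(1, 2)))) = Add(-8, Mul(Pow(Add(-132, 73), -1), Pow(Add(-15, Rational(143, 27)), Rational(1, 2)))) = Add(-8, Mul(Pow(-59, -1), Pow(Rational(-262, 27), Rational(1, 2)))) = Add(-8, Mul(Rational(-1, 59), Mul(Rational(1, 9), I, Pow(786, Rational(1, 2))))) = Add(-8, Mul(Rational(-1, 531), I, Pow(786, Rational(1, 2))))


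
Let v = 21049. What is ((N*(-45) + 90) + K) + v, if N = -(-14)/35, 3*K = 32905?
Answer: 96268/3 ≈ 32089.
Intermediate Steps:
K = 32905/3 (K = (⅓)*32905 = 32905/3 ≈ 10968.)
N = ⅖ (N = -(-14)/35 = -1*(-⅖) = ⅖ ≈ 0.40000)
((N*(-45) + 90) + K) + v = (((⅖)*(-45) + 90) + 32905/3) + 21049 = ((-18 + 90) + 32905/3) + 21049 = (72 + 32905/3) + 21049 = 33121/3 + 21049 = 96268/3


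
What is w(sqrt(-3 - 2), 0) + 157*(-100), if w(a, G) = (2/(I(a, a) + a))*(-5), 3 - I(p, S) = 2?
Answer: 10*(-1570*sqrt(5) + 1571*I)/(sqrt(5) - I) ≈ -15702.0 + 3.7268*I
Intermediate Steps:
I(p, S) = 1 (I(p, S) = 3 - 1*2 = 3 - 2 = 1)
w(a, G) = -10/(1 + a) (w(a, G) = (2/(1 + a))*(-5) = -10/(1 + a))
w(sqrt(-3 - 2), 0) + 157*(-100) = -10/(1 + sqrt(-3 - 2)) + 157*(-100) = -10/(1 + sqrt(-5)) - 15700 = -10/(1 + I*sqrt(5)) - 15700 = -15700 - 10/(1 + I*sqrt(5))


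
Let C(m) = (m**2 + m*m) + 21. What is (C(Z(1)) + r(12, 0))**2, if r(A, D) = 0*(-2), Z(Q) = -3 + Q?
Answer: 841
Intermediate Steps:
r(A, D) = 0
C(m) = 21 + 2*m**2 (C(m) = (m**2 + m**2) + 21 = 2*m**2 + 21 = 21 + 2*m**2)
(C(Z(1)) + r(12, 0))**2 = ((21 + 2*(-3 + 1)**2) + 0)**2 = ((21 + 2*(-2)**2) + 0)**2 = ((21 + 2*4) + 0)**2 = ((21 + 8) + 0)**2 = (29 + 0)**2 = 29**2 = 841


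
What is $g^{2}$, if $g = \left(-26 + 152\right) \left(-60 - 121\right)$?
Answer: $520113636$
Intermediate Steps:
$g = -22806$ ($g = 126 \left(-181\right) = -22806$)
$g^{2} = \left(-22806\right)^{2} = 520113636$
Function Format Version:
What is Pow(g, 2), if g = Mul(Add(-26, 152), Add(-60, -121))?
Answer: 520113636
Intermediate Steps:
g = -22806 (g = Mul(126, -181) = -22806)
Pow(g, 2) = Pow(-22806, 2) = 520113636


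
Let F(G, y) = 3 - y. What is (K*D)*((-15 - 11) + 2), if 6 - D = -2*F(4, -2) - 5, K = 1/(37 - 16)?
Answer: -24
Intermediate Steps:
K = 1/21 ≈ 0.047619
D = 21 (D = 6 - (-2*(3 - 1*(-2)) - 5) = 6 - (-2*(3 + 2) - 5) = 6 - (-2*5 - 5) = 6 - (-10 - 5) = 6 - 1*(-15) = 6 + 15 = 21)
(K*D)*((-15 - 11) + 2) = ((1/21)*21)*((-15 - 11) + 2) = 1*(-26 + 2) = 1*(-24) = -24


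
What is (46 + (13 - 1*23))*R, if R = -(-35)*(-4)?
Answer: -5040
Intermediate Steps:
R = -140 (R = -7*20 = -140)
(46 + (13 - 1*23))*R = (46 + (13 - 1*23))*(-140) = (46 + (13 - 23))*(-140) = (46 - 10)*(-140) = 36*(-140) = -5040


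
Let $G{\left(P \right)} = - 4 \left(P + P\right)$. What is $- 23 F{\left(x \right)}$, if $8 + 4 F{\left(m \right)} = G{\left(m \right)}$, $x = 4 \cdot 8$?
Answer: $1518$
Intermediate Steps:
$x = 32$
$G{\left(P \right)} = - 8 P$ ($G{\left(P \right)} = - 4 \cdot 2 P = - 8 P$)
$F{\left(m \right)} = -2 - 2 m$ ($F{\left(m \right)} = -2 + \frac{\left(-8\right) m}{4} = -2 - 2 m$)
$- 23 F{\left(x \right)} = - 23 \left(-2 - 64\right) = \left(-23\right) \left(-66\right) = 1518$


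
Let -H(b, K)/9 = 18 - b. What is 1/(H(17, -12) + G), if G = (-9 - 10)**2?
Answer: 1/352 ≈ 0.0028409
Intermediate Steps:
H(b, K) = -162 + 9*b (H(b, K) = -9*(18 - b) = -162 + 9*b)
G = 361 (G = (-19)**2 = 361)
1/(H(17, -12) + G) = 1/((-162 + 9*17) + 361) = 1/((-162 + 153) + 361) = 1/(-9 + 361) = 1/352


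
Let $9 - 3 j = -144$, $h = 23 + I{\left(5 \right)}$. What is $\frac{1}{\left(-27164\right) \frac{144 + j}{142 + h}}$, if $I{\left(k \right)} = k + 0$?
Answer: $- \frac{17}{529698} \approx -3.2094 \cdot 10^{-5}$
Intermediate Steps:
$I{\left(k \right)} = k$
$h = 28$ ($h = 23 + 5 = 28$)
$j = 51$ ($j = 3 - -48 = 3 + 48 = 51$)
$\frac{1}{\left(-27164\right) \frac{144 + j}{142 + h}} = \frac{1}{\left(-27164\right) \frac{144 + 51}{142 + 28}} = - \frac{1}{27164 \cdot \frac{1}{170} \cdot 195} = - \frac{1}{27164 \cdot \frac{39}{34}} = \left(- \frac{1}{27164}\right) \frac{34}{39} = - \frac{17}{529698}$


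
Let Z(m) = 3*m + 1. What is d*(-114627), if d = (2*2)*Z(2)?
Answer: -3209556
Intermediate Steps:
Z(m) = 1 + 3*m
d = 28 (d = (2*2)*(1 + 3*2) = 4*(1 + 6) = 4*7 = 28)
d*(-114627) = 28*(-114627) = -3209556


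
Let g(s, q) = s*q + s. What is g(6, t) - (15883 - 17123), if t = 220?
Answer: 2566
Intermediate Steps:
g(s, q) = s + q*s (g(s, q) = q*s + s = s + q*s)
g(6, t) - (15883 - 17123) = 6*(1 + 220) - (15883 - 17123) = 6*221 - 1*(-1240) = 1326 + 1240 = 2566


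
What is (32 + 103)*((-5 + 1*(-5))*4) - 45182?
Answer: -50582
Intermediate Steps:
(32 + 103)*((-5 + 1*(-5))*4) - 45182 = 135*((-5 - 5)*4) - 45182 = 135*(-10*4) - 45182 = 135*(-40) - 45182 = -5400 - 45182 = -50582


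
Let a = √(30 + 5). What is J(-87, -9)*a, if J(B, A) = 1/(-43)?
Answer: -√35/43 ≈ -0.13758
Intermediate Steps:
a = √35 ≈ 5.9161
J(B, A) = -1/43
J(-87, -9)*a = -√35/43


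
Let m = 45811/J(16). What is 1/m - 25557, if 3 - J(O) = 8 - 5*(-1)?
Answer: -1170791737/45811 ≈ -25557.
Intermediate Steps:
J(O) = -10 (J(O) = 3 - (8 - 5*(-1)) = 3 - (8 + 5) = 3 - 1*13 = 3 - 13 = -10)
m = -45811/10 (m = 45811/(-10) = 45811*(-1/10) = -45811/10 ≈ -4581.1)
1/m - 25557 = 1/(-45811/10) - 25557 = -10/45811 - 25557 = -1170791737/45811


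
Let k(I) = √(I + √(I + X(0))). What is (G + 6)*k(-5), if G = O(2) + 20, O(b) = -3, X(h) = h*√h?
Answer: 23*√(-5 + I*√5) ≈ 11.235 + 52.642*I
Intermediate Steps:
X(h) = h^(3/2)
G = 17 (G = -3 + 20 = 17)
k(I) = √(I + √I) (k(I) = √(I + √(I + 0^(3/2))) = √(I + √(I + 0)) = √(I + √I))
(G + 6)*k(-5) = (17 + 6)*√(-5 + √(-5)) = 23*√(-5 + I*√5)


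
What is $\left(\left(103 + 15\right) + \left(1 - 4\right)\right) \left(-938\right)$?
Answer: $-107870$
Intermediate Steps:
$\left(\left(103 + 15\right) + \left(1 - 4\right)\right) \left(-938\right) = \left(118 + \left(1 - 4\right)\right) \left(-938\right) = \left(118 - 3\right) \left(-938\right) = 115 \left(-938\right) = -107870$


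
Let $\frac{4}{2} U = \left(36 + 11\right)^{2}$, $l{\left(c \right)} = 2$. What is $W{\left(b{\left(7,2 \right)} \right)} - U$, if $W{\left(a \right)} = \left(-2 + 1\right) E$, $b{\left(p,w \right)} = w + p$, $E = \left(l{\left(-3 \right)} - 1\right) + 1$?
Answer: $- \frac{2213}{2} \approx -1106.5$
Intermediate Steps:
$E = 2$ ($E = \left(2 - 1\right) + 1 = 1 + 1 = 2$)
$b{\left(p,w \right)} = p + w$
$U = \frac{2209}{2}$ ($U = \frac{\left(36 + 11\right)^{2}}{2} = \frac{47^{2}}{2} = \frac{1}{2} \cdot 2209 = \frac{2209}{2} \approx 1104.5$)
$W{\left(a \right)} = -2$ ($W{\left(a \right)} = \left(-2 + 1\right) 2 = \left(-1\right) 2 = -2$)
$W{\left(b{\left(7,2 \right)} \right)} - U = -2 - \frac{2209}{2} = - \frac{2213}{2}$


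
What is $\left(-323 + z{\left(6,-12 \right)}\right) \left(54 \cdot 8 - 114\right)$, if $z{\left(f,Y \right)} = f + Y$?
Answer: $-104622$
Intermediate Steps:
$z{\left(f,Y \right)} = Y + f$
$\left(-323 + z{\left(6,-12 \right)}\right) \left(54 \cdot 8 - 114\right) = \left(-323 + \left(-12 + 6\right)\right) \left(54 \cdot 8 - 114\right) = \left(-323 - 6\right) \left(432 - 114\right) = \left(-329\right) 318 = -104622$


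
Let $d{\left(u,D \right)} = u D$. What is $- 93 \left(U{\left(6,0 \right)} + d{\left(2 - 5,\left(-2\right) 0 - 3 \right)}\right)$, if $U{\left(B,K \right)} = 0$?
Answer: $-837$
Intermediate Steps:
$d{\left(u,D \right)} = D u$
$- 93 \left(U{\left(6,0 \right)} + d{\left(2 - 5,\left(-2\right) 0 - 3 \right)}\right) = - 93 \left(0 + \left(\left(-2\right) 0 - 3\right) \left(2 - 5\right)\right) = - 93 \left(0 + \left(0 - 3\right) \left(-3\right)\right) = - 93 \left(0 - -9\right) = - 93 \left(0 + 9\right) = \left(-93\right) 9 = -837$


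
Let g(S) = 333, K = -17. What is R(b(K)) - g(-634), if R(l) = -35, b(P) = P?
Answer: -368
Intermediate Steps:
R(b(K)) - g(-634) = -35 - 1*333 = -35 - 333 = -368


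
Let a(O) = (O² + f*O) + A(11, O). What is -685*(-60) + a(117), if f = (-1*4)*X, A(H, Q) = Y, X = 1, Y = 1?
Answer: 54322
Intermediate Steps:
A(H, Q) = 1
f = -4 (f = -1*4*1 = -4*1 = -4)
a(O) = 1 + O² - 4*O (a(O) = (O² - 4*O) + 1 = 1 + O² - 4*O)
-685*(-60) + a(117) = -685*(-60) + (1 + 117² - 4*117) = 41100 + (1 + 13689 - 468) = 41100 + 13222 = 54322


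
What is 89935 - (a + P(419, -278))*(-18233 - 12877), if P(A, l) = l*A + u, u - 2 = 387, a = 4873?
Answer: -3459964265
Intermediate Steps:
u = 389 (u = 2 + 387 = 389)
P(A, l) = 389 + A*l (P(A, l) = l*A + 389 = A*l + 389 = 389 + A*l)
89935 - (a + P(419, -278))*(-18233 - 12877) = 89935 - (4873 + (389 + 419*(-278)))*(-18233 - 12877) = 89935 - (4873 + (389 - 116482))*(-31110) = 89935 - (4873 - 116093)*(-31110) = 89935 - (-111220)*(-31110) = 89935 - 1*3460054200 = 89935 - 3460054200 = -3459964265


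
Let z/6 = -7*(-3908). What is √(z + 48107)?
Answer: √212243 ≈ 460.70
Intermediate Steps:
z = 164136 (z = 6*(-7*(-3908)) = 6*27356 = 164136)
√(z + 48107) = √(164136 + 48107) = √212243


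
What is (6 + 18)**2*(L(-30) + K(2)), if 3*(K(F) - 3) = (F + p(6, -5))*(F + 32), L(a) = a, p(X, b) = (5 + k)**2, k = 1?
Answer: 232512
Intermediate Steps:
p(X, b) = 36 (p(X, b) = (5 + 1)**2 = 6**2 = 36)
K(F) = 3 + (32 + F)*(36 + F)/3 (K(F) = 3 + ((F + 36)*(F + 32))/3 = 3 + ((36 + F)*(32 + F))/3 = 3 + ((32 + F)*(36 + F))/3 = 3 + (32 + F)*(36 + F)/3)
(6 + 18)**2*(L(-30) + K(2)) = (6 + 18)**2*(-30 + (387 + (1/3)*2**2 + (68/3)*2)) = 24**2*(-30 + (387 + (1/3)*4 + 136/3)) = 576*(-30 + (387 + 4/3 + 136/3)) = 576*(-30 + 1301/3) = 576*(1211/3) = 232512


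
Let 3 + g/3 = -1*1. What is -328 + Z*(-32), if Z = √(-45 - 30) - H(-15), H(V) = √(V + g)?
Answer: -328 - 64*I*√3 ≈ -328.0 - 110.85*I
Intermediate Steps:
g = -12 (g = -9 + 3*(-1*1) = -9 + 3*(-1) = -9 - 3 = -12)
H(V) = √(-12 + V) (H(V) = √(V - 12) = √(-12 + V))
Z = 2*I*√3 (Z = √(-45 - 30) - √(-12 - 15) = √(-75) - √(-27) = 5*I*√3 - 3*I*√3 = 2*I*√3 ≈ 3.4641*I)
-328 + Z*(-32) = -328 + (2*I*√3)*(-32) = -328 - 64*I*√3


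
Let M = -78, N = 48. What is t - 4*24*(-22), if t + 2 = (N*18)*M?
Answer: -65282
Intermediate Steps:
t = -67394 (t = -2 + (48*18)*(-78) = -2 + 864*(-78) = -2 - 67392 = -67394)
t - 4*24*(-22) = -67394 - 4*24*(-22) = -67394 - 96*(-22) = -67394 + 2112 = -65282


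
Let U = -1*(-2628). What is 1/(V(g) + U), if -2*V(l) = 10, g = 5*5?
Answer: 1/2623 ≈ 0.00038124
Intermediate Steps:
g = 25
V(l) = -5 (V(l) = -½*10 = -5)
U = 2628
1/(V(g) + U) = 1/(-5 + 2628) = 1/2623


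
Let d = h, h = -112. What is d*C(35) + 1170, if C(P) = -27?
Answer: 4194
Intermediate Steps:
d = -112
d*C(35) + 1170 = -112*(-27) + 1170 = 3024 + 1170 = 4194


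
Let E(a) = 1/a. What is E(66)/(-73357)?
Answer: -1/4841562 ≈ -2.0654e-7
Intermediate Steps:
E(66)/(-73357) = 1/(66*(-73357)) = (1/66)*(-1/73357) = -1/4841562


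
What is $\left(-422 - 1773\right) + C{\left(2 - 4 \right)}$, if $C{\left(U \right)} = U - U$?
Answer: $-2195$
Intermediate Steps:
$C{\left(U \right)} = 0$
$\left(-422 - 1773\right) + C{\left(2 - 4 \right)} = \left(-422 - 1773\right) + 0 = -2195 + 0 = -2195$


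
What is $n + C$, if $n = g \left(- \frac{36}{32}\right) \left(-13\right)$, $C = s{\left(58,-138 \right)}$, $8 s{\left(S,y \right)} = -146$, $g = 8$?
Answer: $\frac{395}{4} \approx 98.75$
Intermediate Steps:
$s{\left(S,y \right)} = - \frac{73}{4}$ ($s{\left(S,y \right)} = \frac{1}{8} \left(-146\right) = - \frac{73}{4}$)
$C = - \frac{73}{4} \approx -18.25$
$n = 117$ ($n = 8 \left(- \frac{36}{32}\right) \left(-13\right) = 8 \left(\left(-36\right) \frac{1}{32}\right) \left(-13\right) = 8 \left(- \frac{9}{8}\right) \left(-13\right) = \left(-9\right) \left(-13\right) = 117$)
$n + C = 117 - \frac{73}{4} = \frac{395}{4}$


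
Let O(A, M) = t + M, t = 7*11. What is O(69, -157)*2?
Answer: -160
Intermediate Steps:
t = 77
O(A, M) = 77 + M
O(69, -157)*2 = (77 - 157)*2 = -80*2 = -160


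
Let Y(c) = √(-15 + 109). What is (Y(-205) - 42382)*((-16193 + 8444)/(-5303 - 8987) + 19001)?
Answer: -5754035438449/7145 + 271532039*√94/14290 ≈ -8.0514e+8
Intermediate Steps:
Y(c) = √94
(Y(-205) - 42382)*((-16193 + 8444)/(-5303 - 8987) + 19001) = (√94 - 42382)*((-16193 + 8444)/(-5303 - 8987) + 19001) = (-42382 + √94)*(-7749/(-14290) + 19001) = (-42382 + √94)*(-7749*(-1/14290) + 19001) = (-42382 + √94)*(7749/14290 + 19001) = (-42382 + √94)*(271532039/14290) = -5754035438449/7145 + 271532039*√94/14290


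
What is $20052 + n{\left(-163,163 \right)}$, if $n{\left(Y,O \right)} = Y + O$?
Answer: $20052$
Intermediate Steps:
$n{\left(Y,O \right)} = O + Y$
$20052 + n{\left(-163,163 \right)} = 20052 + \left(163 - 163\right) = 20052 + 0 = 20052$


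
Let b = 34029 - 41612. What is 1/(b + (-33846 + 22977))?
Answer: -1/18452 ≈ -5.4195e-5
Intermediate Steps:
b = -7583
1/(b + (-33846 + 22977)) = 1/(-7583 + (-33846 + 22977)) = 1/(-7583 - 10869) = 1/(-18452) = -1/18452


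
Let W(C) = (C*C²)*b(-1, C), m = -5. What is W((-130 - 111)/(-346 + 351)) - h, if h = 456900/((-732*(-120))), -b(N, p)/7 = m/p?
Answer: 595176013/7320 ≈ 81308.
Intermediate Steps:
b(N, p) = 35/p (b(N, p) = -(-35)/p = 35/p)
h = 7615/1464 (h = 456900/87840 = 456900*(1/87840) = 7615/1464 ≈ 5.2015)
W(C) = 35*C² (W(C) = (C*C²)*(35/C) = C³*(35/C) = 35*C²)
W((-130 - 111)/(-346 + 351)) - h = 35*((-130 - 111)/(-346 + 351))² - 1*7615/1464 = 35*(-241/5)² - 7615/1464 = 35*(58081/25) - 7615/1464 = 406567/5 - 7615/1464 = 595176013/7320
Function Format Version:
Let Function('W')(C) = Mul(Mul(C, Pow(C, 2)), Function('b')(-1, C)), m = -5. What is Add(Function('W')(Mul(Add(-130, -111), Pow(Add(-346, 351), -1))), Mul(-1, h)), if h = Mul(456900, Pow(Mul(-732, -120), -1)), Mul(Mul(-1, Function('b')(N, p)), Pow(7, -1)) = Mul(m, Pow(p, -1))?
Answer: Rational(595176013, 7320) ≈ 81308.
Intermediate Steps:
Function('b')(N, p) = Mul(35, Pow(p, -1)) (Function('b')(N, p) = Mul(-7, Mul(-5, Pow(p, -1))) = Mul(35, Pow(p, -1)))
h = Rational(7615, 1464) (h = Mul(456900, Pow(87840, -1)) = Mul(456900, Rational(1, 87840)) = Rational(7615, 1464) ≈ 5.2015)
Function('W')(C) = Mul(35, Pow(C, 2)) (Function('W')(C) = Mul(Mul(C, Pow(C, 2)), Mul(35, Pow(C, -1))) = Mul(Pow(C, 3), Mul(35, Pow(C, -1))) = Mul(35, Pow(C, 2)))
Add(Function('W')(Mul(Add(-130, -111), Pow(Add(-346, 351), -1))), Mul(-1, h)) = Add(Mul(35, Pow(Mul(Add(-130, -111), Pow(Add(-346, 351), -1)), 2)), Mul(-1, Rational(7615, 1464))) = Add(Mul(35, Pow(Mul(-241, Pow(5, -1)), 2)), Rational(-7615, 1464)) = Add(Mul(35, Pow(Mul(-241, Rational(1, 5)), 2)), Rational(-7615, 1464)) = Add(Mul(35, Pow(Rational(-241, 5), 2)), Rational(-7615, 1464)) = Add(Mul(35, Rational(58081, 25)), Rational(-7615, 1464)) = Add(Rational(406567, 5), Rational(-7615, 1464)) = Rational(595176013, 7320)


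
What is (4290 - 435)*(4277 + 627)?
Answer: 18904920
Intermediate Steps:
(4290 - 435)*(4277 + 627) = 3855*4904 = 18904920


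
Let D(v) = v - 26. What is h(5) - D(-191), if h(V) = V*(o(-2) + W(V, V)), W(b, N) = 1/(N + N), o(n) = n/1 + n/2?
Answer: 405/2 ≈ 202.50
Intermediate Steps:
o(n) = 3*n/2 (o(n) = n*1 + n*(½) = n + n/2 = 3*n/2)
W(b, N) = 1/(2*N)
D(v) = -26 + v
h(V) = V*(-3 + 1/(2*V)) (h(V) = V*((3/2)*(-2) + 1/(2*V)) = V*(-3 + 1/(2*V)))
h(5) - D(-191) = (½ - 3*5) - (-26 - 191) = (½ - 15) - 1*(-217) = -29/2 + 217 = 405/2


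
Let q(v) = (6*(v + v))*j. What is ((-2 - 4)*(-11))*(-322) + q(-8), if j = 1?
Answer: -21348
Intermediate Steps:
q(v) = 12*v (q(v) = (6*(v + v))*1 = (6*(2*v))*1 = (12*v)*1 = 12*v)
((-2 - 4)*(-11))*(-322) + q(-8) = ((-2 - 4)*(-11))*(-322) + 12*(-8) = -6*(-11)*(-322) - 96 = 66*(-322) - 96 = -21252 - 96 = -21348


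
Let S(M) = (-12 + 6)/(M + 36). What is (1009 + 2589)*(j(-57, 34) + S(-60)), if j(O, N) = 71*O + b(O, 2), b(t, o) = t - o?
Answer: -29544977/2 ≈ -1.4772e+7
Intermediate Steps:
j(O, N) = -2 + 72*O (j(O, N) = 71*O + (O - 1*2) = 71*O + (O - 2) = 71*O + (-2 + O) = -2 + 72*O)
S(M) = -6/(36 + M)
(1009 + 2589)*(j(-57, 34) + S(-60)) = (1009 + 2589)*((-2 + 72*(-57)) - 6/(36 - 60)) = 3598*((-2 - 4104) - 6/(-24)) = 3598*(-4106 - 6*(-1/24)) = 3598*(-4106 + ¼) = 3598*(-16423/4) = -29544977/2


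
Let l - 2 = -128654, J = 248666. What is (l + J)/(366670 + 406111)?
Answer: 120014/772781 ≈ 0.15530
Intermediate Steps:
l = -128652 (l = 2 - 128654 = -128652)
(l + J)/(366670 + 406111) = (-128652 + 248666)/(366670 + 406111) = 120014/772781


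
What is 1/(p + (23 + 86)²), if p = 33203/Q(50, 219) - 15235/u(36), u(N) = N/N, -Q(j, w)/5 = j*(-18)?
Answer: -4500/15059797 ≈ -0.00029881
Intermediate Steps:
Q(j, w) = 90*j (Q(j, w) = -5*j*(-18) = -(-90)*j = 90*j)
u(N) = 1
p = -68524297/4500 (p = 33203/((90*50)) - 15235/1 = 33203/4500 - 15235*1 = 33203*(1/4500) - 15235 = 33203/4500 - 15235 = -68524297/4500 ≈ -15228.)
1/(p + (23 + 86)²) = 1/(-68524297/4500 + (23 + 86)²) = 1/(-68524297/4500 + 109²) = 1/(-68524297/4500 + 11881) = 1/(-15059797/4500) = -4500/15059797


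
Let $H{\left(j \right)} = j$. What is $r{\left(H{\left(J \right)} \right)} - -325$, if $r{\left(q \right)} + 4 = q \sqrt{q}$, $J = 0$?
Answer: $321$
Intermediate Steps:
$r{\left(q \right)} = -4 + q^{\frac{3}{2}}$ ($r{\left(q \right)} = -4 + q \sqrt{q} = -4 + q^{\frac{3}{2}}$)
$r{\left(H{\left(J \right)} \right)} - -325 = \left(-4 + 0^{\frac{3}{2}}\right) - -325 = \left(-4 + 0\right) + 325 = -4 + 325 = 321$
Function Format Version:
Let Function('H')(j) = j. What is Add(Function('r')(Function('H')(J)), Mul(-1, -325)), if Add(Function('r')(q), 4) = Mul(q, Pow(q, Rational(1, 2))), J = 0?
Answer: 321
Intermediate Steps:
Function('r')(q) = Add(-4, Pow(q, Rational(3, 2))) (Function('r')(q) = Add(-4, Mul(q, Pow(q, Rational(1, 2)))) = Add(-4, Pow(q, Rational(3, 2))))
Add(Function('r')(Function('H')(J)), Mul(-1, -325)) = Add(Add(-4, Pow(0, Rational(3, 2))), Mul(-1, -325)) = Add(Add(-4, 0), 325) = Add(-4, 325) = 321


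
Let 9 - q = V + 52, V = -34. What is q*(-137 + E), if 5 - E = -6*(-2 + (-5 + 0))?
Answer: 1566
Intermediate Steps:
E = -37 (E = 5 - (-6)*(-2 + (-5 + 0)) = 5 - (-6)*(-2 - 5) = 5 - (-6)*(-7) = 5 - 1*42 = 5 - 42 = -37)
q = -9 (q = 9 - (-34 + 52) = 9 - 1*18 = 9 - 18 = -9)
q*(-137 + E) = -9*(-137 - 37) = -9*(-174) = 1566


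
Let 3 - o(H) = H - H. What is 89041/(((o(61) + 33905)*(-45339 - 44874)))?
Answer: -89041/3058942404 ≈ -2.9108e-5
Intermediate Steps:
o(H) = 3 (o(H) = 3 - (H - H) = 3 - 1*0 = 3 + 0 = 3)
89041/(((o(61) + 33905)*(-45339 - 44874))) = 89041/(((3 + 33905)*(-45339 - 44874))) = 89041/((33908*(-90213))) = 89041/(-3058942404) = 89041*(-1/3058942404) = -89041/3058942404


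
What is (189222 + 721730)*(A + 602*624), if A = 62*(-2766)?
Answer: 185976316512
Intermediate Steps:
A = -171492
(189222 + 721730)*(A + 602*624) = (189222 + 721730)*(-171492 + 602*624) = 910952*(-171492 + 375648) = 910952*204156 = 185976316512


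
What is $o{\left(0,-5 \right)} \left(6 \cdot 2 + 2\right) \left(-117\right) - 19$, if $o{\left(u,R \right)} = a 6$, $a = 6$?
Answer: $-58987$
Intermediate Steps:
$o{\left(u,R \right)} = 36$ ($o{\left(u,R \right)} = 6 \cdot 6 = 36$)
$o{\left(0,-5 \right)} \left(6 \cdot 2 + 2\right) \left(-117\right) - 19 = 36 \left(6 \cdot 2 + 2\right) \left(-117\right) - 19 = 36 \left(12 + 2\right) \left(-117\right) - 19 = 36 \cdot 14 \left(-117\right) - 19 = 504 \left(-117\right) - 19 = -58968 - 19 = -58987$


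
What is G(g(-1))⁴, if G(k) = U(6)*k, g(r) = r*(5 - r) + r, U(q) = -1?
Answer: 2401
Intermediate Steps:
g(r) = r + r*(5 - r)
G(k) = -k
G(g(-1))⁴ = (-(-1)*(6 - 1*(-1)))⁴ = (-(-1)*(6 + 1))⁴ = (-(-1)*7)⁴ = (-1*(-7))⁴ = 7⁴ = 2401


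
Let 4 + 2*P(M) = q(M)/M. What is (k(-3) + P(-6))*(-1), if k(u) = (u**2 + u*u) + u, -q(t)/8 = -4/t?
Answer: -121/9 ≈ -13.444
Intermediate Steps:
q(t) = 32/t (q(t) = -(-32)/t = 32/t)
k(u) = u + 2*u**2 (k(u) = (u**2 + u**2) + u = 2*u**2 + u = u + 2*u**2)
P(M) = -2 + 16/M**2 (P(M) = -2 + ((32/M)/M)/2 = -2 + (32/M**2)/2 = -2 + 16/M**2)
(k(-3) + P(-6))*(-1) = (-3*(1 + 2*(-3)) + (-2 + 16/(-6)**2))*(-1) = (-3*(1 - 6) + (-2 + 16*(1/36)))*(-1) = (-3*(-5) + (-2 + 4/9))*(-1) = (15 - 14/9)*(-1) = (121/9)*(-1) = -121/9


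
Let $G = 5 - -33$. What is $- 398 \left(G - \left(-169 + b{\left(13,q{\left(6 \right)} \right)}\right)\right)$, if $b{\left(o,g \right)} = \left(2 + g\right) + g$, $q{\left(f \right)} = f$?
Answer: $-76814$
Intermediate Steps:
$b{\left(o,g \right)} = 2 + 2 g$
$G = 38$ ($G = 5 + 33 = 38$)
$- 398 \left(G - \left(-169 + b{\left(13,q{\left(6 \right)} \right)}\right)\right) = - 398 \left(38 + \left(169 - \left(2 + 2 \cdot 6\right)\right)\right) = - 398 \left(38 + \left(169 - \left(2 + 12\right)\right)\right) = - 398 \left(38 + \left(169 - 14\right)\right) = - 398 \left(38 + 155\right) = \left(-398\right) 193 = -76814$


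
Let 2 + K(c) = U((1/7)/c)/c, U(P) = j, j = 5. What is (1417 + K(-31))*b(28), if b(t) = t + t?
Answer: 2456160/31 ≈ 79231.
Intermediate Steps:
U(P) = 5
b(t) = 2*t
K(c) = -2 + 5/c
(1417 + K(-31))*b(28) = (1417 + (-2 + 5/(-31)))*(2*28) = (1417 + (-2 + 5*(-1/31)))*56 = (1417 + (-2 - 5/31))*56 = (1417 - 67/31)*56 = (43860/31)*56 = 2456160/31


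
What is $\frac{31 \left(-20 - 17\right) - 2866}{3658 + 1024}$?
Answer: $- \frac{4013}{4682} \approx -0.85711$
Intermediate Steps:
$\frac{31 \left(-20 - 17\right) - 2866}{3658 + 1024} = \frac{31 \left(-37\right) - 2866}{4682} = \left(-1147 - 2866\right) \frac{1}{4682} = \left(-4013\right) \frac{1}{4682} = - \frac{4013}{4682}$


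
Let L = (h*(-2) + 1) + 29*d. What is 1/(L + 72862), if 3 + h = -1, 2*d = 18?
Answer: 1/73132 ≈ 1.3674e-5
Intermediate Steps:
d = 9 (d = (½)*18 = 9)
h = -4 (h = -3 - 1 = -4)
L = 270 (L = (-4*(-2) + 1) + 29*9 = (8 + 1) + 261 = 9 + 261 = 270)
1/(L + 72862) = 1/(270 + 72862) = 1/73132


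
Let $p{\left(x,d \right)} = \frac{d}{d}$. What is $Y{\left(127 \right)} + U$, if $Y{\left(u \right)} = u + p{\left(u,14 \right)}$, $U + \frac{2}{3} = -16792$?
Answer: $- \frac{49994}{3} \approx -16665.0$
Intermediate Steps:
$U = - \frac{50378}{3}$ ($U = - \frac{2}{3} - 16792 = - \frac{50378}{3} \approx -16793.0$)
$p{\left(x,d \right)} = 1$
$Y{\left(u \right)} = 1 + u$ ($Y{\left(u \right)} = u + 1 = 1 + u$)
$Y{\left(127 \right)} + U = \left(1 + 127\right) - \frac{50378}{3} = 128 - \frac{50378}{3} = - \frac{49994}{3}$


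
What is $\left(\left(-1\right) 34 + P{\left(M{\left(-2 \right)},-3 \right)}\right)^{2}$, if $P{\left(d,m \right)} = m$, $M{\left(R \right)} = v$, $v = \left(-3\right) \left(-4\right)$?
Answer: $1369$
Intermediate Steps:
$v = 12$
$M{\left(R \right)} = 12$
$\left(\left(-1\right) 34 + P{\left(M{\left(-2 \right)},-3 \right)}\right)^{2} = \left(\left(-1\right) 34 - 3\right)^{2} = \left(-34 - 3\right)^{2} = \left(-37\right)^{2} = 1369$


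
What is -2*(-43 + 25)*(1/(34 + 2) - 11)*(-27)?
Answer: 10665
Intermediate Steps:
-2*(-43 + 25)*(1/(34 + 2) - 11)*(-27) = -(-36)*(1/36 - 11)*(-27) = -(-36)*(-395)/36*(-27) = -2*395/2*(-27) = -395*(-27) = 10665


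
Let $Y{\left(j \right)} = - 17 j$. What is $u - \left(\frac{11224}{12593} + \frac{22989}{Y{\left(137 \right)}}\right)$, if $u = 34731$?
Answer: $\frac{1018892227688}{29329097} \approx 34740.0$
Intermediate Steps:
$u - \left(\frac{11224}{12593} + \frac{22989}{Y{\left(137 \right)}}\right) = 34731 - \left(\frac{11224}{12593} + \frac{22989}{\left(-17\right) 137}\right) = 34731 - \left(11224 \cdot \frac{1}{12593} + \frac{22989}{-2329}\right) = 34731 - \left(\frac{11224}{12593} + 22989 \left(- \frac{1}{2329}\right)\right) = 34731 - \left(\frac{11224}{12593} - \frac{22989}{2329}\right) = 34731 - - \frac{263359781}{29329097} = 34731 + \frac{263359781}{29329097} = \frac{1018892227688}{29329097}$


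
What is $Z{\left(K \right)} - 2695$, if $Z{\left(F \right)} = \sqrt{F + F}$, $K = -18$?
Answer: $-2695 + 6 i \approx -2695.0 + 6.0 i$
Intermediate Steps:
$Z{\left(F \right)} = \sqrt{2} \sqrt{F}$ ($Z{\left(F \right)} = \sqrt{2 F} = \sqrt{2} \sqrt{F}$)
$Z{\left(K \right)} - 2695 = \sqrt{2} \sqrt{-18} - 2695 = \sqrt{2} \cdot 3 i \sqrt{2} - 2695 = 6 i - 2695 = -2695 + 6 i$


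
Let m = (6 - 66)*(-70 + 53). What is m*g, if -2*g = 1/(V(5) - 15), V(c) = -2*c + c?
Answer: 51/2 ≈ 25.500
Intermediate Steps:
V(c) = -c
g = 1/40 (g = -1/(2*(-1*5 - 15)) = -1/(2*(-5 - 15)) = -1/2/(-20) = -1/2*(-1/20) = 1/40 ≈ 0.025000)
m = 1020 (m = -60*(-17) = 1020)
m*g = 1020*(1/40) = 51/2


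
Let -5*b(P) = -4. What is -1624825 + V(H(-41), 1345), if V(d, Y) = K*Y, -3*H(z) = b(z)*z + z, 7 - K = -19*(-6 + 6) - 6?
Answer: -1607340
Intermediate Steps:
K = 13 (K = 7 - (-19*(-6 + 6) - 6) = 7 - (-19*0 - 6) = 7 - (0 - 6) = 7 - 1*(-6) = 7 + 6 = 13)
b(P) = ⅘ (b(P) = -⅕*(-4) = ⅘)
H(z) = -3*z/5 (H(z) = -(4*z/5 + z)/3 = -3*z/5)
V(d, Y) = 13*Y
-1624825 + V(H(-41), 1345) = -1624825 + 13*1345 = -1624825 + 17485 = -1607340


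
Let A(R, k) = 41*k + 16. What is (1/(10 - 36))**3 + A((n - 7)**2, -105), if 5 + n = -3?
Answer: -75383465/17576 ≈ -4289.0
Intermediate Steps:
n = -8 (n = -5 - 3 = -8)
A(R, k) = 16 + 41*k
(1/(10 - 36))**3 + A((n - 7)**2, -105) = (1/(10 - 36))**3 + (16 + 41*(-105)) = (1/(-26))**3 + (16 - 4305) = (-1/26)**3 - 4289 = -1/17576 - 4289 = -75383465/17576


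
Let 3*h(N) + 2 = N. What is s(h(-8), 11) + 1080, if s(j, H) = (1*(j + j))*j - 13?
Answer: 9803/9 ≈ 1089.2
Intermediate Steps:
h(N) = -2/3 + N/3
s(j, H) = -13 + 2*j**2 (s(j, H) = (1*(2*j))*j - 13 = (2*j)*j - 13 = 2*j**2 - 13 = -13 + 2*j**2)
s(h(-8), 11) + 1080 = (-13 + 2*(-2/3 + (1/3)*(-8))**2) + 1080 = (-13 + 2*(-2/3 - 8/3)**2) + 1080 = (-13 + 2*(-10/3)**2) + 1080 = (-13 + 2*(100/9)) + 1080 = (-13 + 200/9) + 1080 = 83/9 + 1080 = 9803/9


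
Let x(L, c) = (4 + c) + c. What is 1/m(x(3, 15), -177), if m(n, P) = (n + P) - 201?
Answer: -1/344 ≈ -0.0029070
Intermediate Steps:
x(L, c) = 4 + 2*c
m(n, P) = -201 + P + n (m(n, P) = (P + n) - 201 = -201 + P + n)
1/m(x(3, 15), -177) = 1/(-201 - 177 + (4 + 2*15)) = 1/(-201 - 177 + (4 + 30)) = 1/(-201 - 177 + 34) = 1/(-344) = -1/344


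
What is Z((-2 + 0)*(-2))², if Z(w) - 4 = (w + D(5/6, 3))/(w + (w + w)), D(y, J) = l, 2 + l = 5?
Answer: 3025/144 ≈ 21.007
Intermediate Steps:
l = 3 (l = -2 + 5 = 3)
D(y, J) = 3
Z(w) = 4 + (3 + w)/(3*w) (Z(w) = 4 + (w + 3)/(w + (w + w)) = 4 + (3 + w)/(w + 2*w) = 4 + (3 + w)/((3*w)) = 4 + (3 + w)*(1/(3*w)) = 4 + (3 + w)/(3*w))
Z((-2 + 0)*(-2))² = (13/3 + 1/((-2 + 0)*(-2)))² = (13/3 + 1/(-2*(-2)))² = (13/3 + 1/4)² = (13/3 + ¼)² = (55/12)² = 3025/144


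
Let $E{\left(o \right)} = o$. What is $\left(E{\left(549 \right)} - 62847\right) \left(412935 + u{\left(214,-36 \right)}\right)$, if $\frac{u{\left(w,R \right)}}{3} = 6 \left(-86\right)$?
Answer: $-25628587326$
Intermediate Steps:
$u{\left(w,R \right)} = -1548$ ($u{\left(w,R \right)} = 3 \cdot 6 \left(-86\right) = 3 \left(-516\right) = -1548$)
$\left(E{\left(549 \right)} - 62847\right) \left(412935 + u{\left(214,-36 \right)}\right) = \left(549 - 62847\right) \left(412935 - 1548\right) = \left(-62298\right) 411387 = -25628587326$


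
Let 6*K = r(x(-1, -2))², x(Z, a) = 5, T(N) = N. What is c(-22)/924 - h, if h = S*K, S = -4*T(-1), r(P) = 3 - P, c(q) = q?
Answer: -113/42 ≈ -2.6905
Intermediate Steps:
K = ⅔ (K = (3 - 1*5)²/6 = (3 - 5)²/6 = (⅙)*(-2)² = (⅙)*4 = ⅔ ≈ 0.66667)
S = 4 (S = -4*(-1) = 4)
h = 8/3 (h = 4*(⅔) = 8/3 ≈ 2.6667)
c(-22)/924 - h = -22/924 - 1*8/3 = -22*1/924 - 8/3 = -1/42 - 8/3 = -113/42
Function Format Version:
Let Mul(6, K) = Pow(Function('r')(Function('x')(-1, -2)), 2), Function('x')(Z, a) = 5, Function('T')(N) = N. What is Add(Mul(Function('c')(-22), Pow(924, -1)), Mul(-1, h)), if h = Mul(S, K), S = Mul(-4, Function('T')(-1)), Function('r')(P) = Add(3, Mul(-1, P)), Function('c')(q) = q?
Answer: Rational(-113, 42) ≈ -2.6905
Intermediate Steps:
K = Rational(2, 3) (K = Mul(Rational(1, 6), Pow(Add(3, Mul(-1, 5)), 2)) = Mul(Rational(1, 6), Pow(Add(3, -5), 2)) = Mul(Rational(1, 6), Pow(-2, 2)) = Mul(Rational(1, 6), 4) = Rational(2, 3) ≈ 0.66667)
S = 4 (S = Mul(-4, -1) = 4)
h = Rational(8, 3) (h = Mul(4, Rational(2, 3)) = Rational(8, 3) ≈ 2.6667)
Add(Mul(Function('c')(-22), Pow(924, -1)), Mul(-1, h)) = Add(Mul(-22, Pow(924, -1)), Mul(-1, Rational(8, 3))) = Add(Mul(-22, Rational(1, 924)), Rational(-8, 3)) = Add(Rational(-1, 42), Rational(-8, 3)) = Rational(-113, 42)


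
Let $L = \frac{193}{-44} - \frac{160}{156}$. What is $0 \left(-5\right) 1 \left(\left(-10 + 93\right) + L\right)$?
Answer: $0$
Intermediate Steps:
$L = - \frac{9287}{1716}$ ($L = 193 \left(- \frac{1}{44}\right) - \frac{40}{39} = - \frac{193}{44} - \frac{40}{39} = - \frac{9287}{1716} \approx -5.412$)
$0 \left(-5\right) 1 \left(\left(-10 + 93\right) + L\right) = 0 \left(-5\right) 1 \left(\left(-10 + 93\right) - \frac{9287}{1716}\right) = 0 \cdot 1 \left(83 - \frac{9287}{1716}\right) = 0 \cdot \frac{133141}{1716} = 0$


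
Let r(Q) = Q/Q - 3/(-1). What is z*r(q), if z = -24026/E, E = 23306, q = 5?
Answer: -48052/11653 ≈ -4.1236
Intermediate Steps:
r(Q) = 4 (r(Q) = 1 - 3*(-1) = 1 + 3 = 4)
z = -12013/11653 (z = -24026/23306 = -24026*1/23306 = -12013/11653 ≈ -1.0309)
z*r(q) = -12013/11653*4 = -48052/11653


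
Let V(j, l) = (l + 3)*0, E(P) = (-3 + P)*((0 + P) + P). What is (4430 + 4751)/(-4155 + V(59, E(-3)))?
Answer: -9181/4155 ≈ -2.2096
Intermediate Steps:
E(P) = 2*P*(-3 + P) (E(P) = (-3 + P)*(P + P) = (-3 + P)*(2*P) = 2*P*(-3 + P))
V(j, l) = 0 (V(j, l) = (3 + l)*0 = 0)
(4430 + 4751)/(-4155 + V(59, E(-3))) = (4430 + 4751)/(-4155 + 0) = 9181/(-4155) = 9181*(-1/4155) = -9181/4155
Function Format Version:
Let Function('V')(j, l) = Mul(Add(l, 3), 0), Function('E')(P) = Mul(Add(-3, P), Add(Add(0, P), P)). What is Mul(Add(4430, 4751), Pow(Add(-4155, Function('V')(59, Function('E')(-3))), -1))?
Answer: Rational(-9181, 4155) ≈ -2.2096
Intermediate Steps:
Function('E')(P) = Mul(2, P, Add(-3, P)) (Function('E')(P) = Mul(Add(-3, P), Add(P, P)) = Mul(Add(-3, P), Mul(2, P)) = Mul(2, P, Add(-3, P)))
Function('V')(j, l) = 0 (Function('V')(j, l) = Mul(Add(3, l), 0) = 0)
Mul(Add(4430, 4751), Pow(Add(-4155, Function('V')(59, Function('E')(-3))), -1)) = Mul(Add(4430, 4751), Pow(Add(-4155, 0), -1)) = Mul(9181, Pow(-4155, -1)) = Mul(9181, Rational(-1, 4155)) = Rational(-9181, 4155)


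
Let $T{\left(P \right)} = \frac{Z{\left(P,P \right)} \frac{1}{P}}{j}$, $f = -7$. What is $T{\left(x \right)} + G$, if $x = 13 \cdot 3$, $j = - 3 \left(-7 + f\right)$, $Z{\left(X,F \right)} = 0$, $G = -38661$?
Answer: $-38661$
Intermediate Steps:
$j = 42$ ($j = - 3 \left(-7 - 7\right) = \left(-3\right) \left(-14\right) = 42$)
$x = 39$
$T{\left(P \right)} = 0$ ($T{\left(P \right)} = \frac{0 \frac{1}{P}}{42} = 0 \cdot \frac{1}{42} = 0$)
$T{\left(x \right)} + G = 0 - 38661 = -38661$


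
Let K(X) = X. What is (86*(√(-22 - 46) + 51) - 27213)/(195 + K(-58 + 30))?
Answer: -22827/167 + 172*I*√17/167 ≈ -136.69 + 4.2466*I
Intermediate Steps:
(86*(√(-22 - 46) + 51) - 27213)/(195 + K(-58 + 30)) = (86*(√(-22 - 46) + 51) - 27213)/(195 + (-58 + 30)) = (86*(√(-68) + 51) - 27213)/(195 - 28) = (86*(2*I*√17 + 51) - 27213)/167 = (86*(51 + 2*I*√17) - 27213)*(1/167) = ((4386 + 172*I*√17) - 27213)*(1/167) = (-22827 + 172*I*√17)*(1/167) = -22827/167 + 172*I*√17/167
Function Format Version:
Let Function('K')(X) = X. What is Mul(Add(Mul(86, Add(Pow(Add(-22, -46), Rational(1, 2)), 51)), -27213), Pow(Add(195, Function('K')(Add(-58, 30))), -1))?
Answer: Add(Rational(-22827, 167), Mul(Rational(172, 167), I, Pow(17, Rational(1, 2)))) ≈ Add(-136.69, Mul(4.2466, I))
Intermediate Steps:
Mul(Add(Mul(86, Add(Pow(Add(-22, -46), Rational(1, 2)), 51)), -27213), Pow(Add(195, Function('K')(Add(-58, 30))), -1)) = Mul(Add(Mul(86, Add(Pow(Add(-22, -46), Rational(1, 2)), 51)), -27213), Pow(Add(195, Add(-58, 30)), -1)) = Mul(Add(Mul(86, Add(Pow(-68, Rational(1, 2)), 51)), -27213), Pow(Add(195, -28), -1)) = Mul(Add(Mul(86, Add(Mul(2, I, Pow(17, Rational(1, 2))), 51)), -27213), Pow(167, -1)) = Mul(Add(Mul(86, Add(51, Mul(2, I, Pow(17, Rational(1, 2))))), -27213), Rational(1, 167)) = Mul(Add(Add(4386, Mul(172, I, Pow(17, Rational(1, 2)))), -27213), Rational(1, 167)) = Mul(Add(-22827, Mul(172, I, Pow(17, Rational(1, 2)))), Rational(1, 167)) = Add(Rational(-22827, 167), Mul(Rational(172, 167), I, Pow(17, Rational(1, 2))))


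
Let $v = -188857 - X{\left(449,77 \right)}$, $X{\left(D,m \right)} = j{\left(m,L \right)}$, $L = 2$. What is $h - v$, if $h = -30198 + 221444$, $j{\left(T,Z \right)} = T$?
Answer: $380180$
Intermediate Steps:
$X{\left(D,m \right)} = m$
$v = -188934$ ($v = -188857 - 77 = -188934$)
$h = 191246$
$h - v = 191246 - -188934 = 191246 + 188934 = 380180$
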